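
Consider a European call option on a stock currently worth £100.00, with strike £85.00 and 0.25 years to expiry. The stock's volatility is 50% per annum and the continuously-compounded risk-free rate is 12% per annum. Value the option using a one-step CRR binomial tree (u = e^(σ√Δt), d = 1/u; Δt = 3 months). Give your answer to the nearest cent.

£20.98

CRR parameters: u = e^(σ√Δt) = e^(0.5·√0.25) = 1.2840, d = 1/u = 0.7788
Per-period rate: rΔt = 0.12·0.25 = 0.03, so R = e^0.03 = 1.0305
Risk-neutral probability p = (e^0.03 − 0.7788)/(1.2840 − 0.7788) = 0.2517/0.5052 = 0.4981
Terminal stock prices: S_u = 128.4, S_d = 77.88
Terminal payoffs (S − K): max(43.4, 0) = 43.4, max(-7.12, 0) = 0
Node 0 (S = 100): V_0 = e^(−0.03)·[0.4981·43.4025 + 0.5019·0.0000] = 20.9800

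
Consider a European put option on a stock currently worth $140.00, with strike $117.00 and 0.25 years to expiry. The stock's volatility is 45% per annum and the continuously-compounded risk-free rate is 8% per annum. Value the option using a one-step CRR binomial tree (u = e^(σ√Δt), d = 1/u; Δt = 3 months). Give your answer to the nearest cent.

$2.61

CRR parameters: u = e^(σ√Δt) = e^(0.45·√0.25) = 1.2523, d = 1/u = 0.7985
Per-period rate: rΔt = 0.08·0.25 = 0.02, so R = e^0.02 = 1.0202
Risk-neutral probability p = (e^0.02 − 0.7985)/(1.2523 − 0.7985) = 0.2217/0.4538 = 0.4885
Terminal stock prices: S_u = 175.3, S_d = 111.8
Terminal payoffs (K − S): max(-58.33, 0) = 0, max(5.208, 0) = 5.208
Node 0 (S = 140): V_0 = e^(−0.02)·[0.4885·0.0000 + 0.5115·5.2077] = 2.6110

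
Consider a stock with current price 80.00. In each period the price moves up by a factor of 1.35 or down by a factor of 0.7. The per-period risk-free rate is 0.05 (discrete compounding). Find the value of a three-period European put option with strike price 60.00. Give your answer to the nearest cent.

4.87

Risk-neutral probability p = (1 + 0.05 − 0.7)/(1.35 − 0.7) = 0.3500/0.6500 = 0.5385
Terminal stock prices: S_uuu = 196.8, S_uud = 102.1, S_udd = 52.92, S_ddd = 27.44
Terminal payoffs (K − S): max(-136.8, 0) = 0, max(-42.06, 0) = 0, max(7.08, 0) = 7.08, max(32.56, 0) = 32.56
Node uu (S = 145.8): V_uu = 1/1.05·[0.5385·0.0000 + 0.4615·0.0000] = 0.0000
Node ud (S = 75.6): V_ud = 1/1.05·[0.5385·0.0000 + 0.4615·7.0800] = 3.1121
Node dd (S = 39.2): V_dd = 1/1.05·[0.5385·7.0800 + 0.4615·32.5600] = 17.9429
Node u (S = 108): V_u = 1/1.05·[0.5385·0.0000 + 0.4615·3.1121] = 1.3680
Node d (S = 56): V_d = 1/1.05·[0.5385·3.1121 + 0.4615·17.9429] = 9.4829
Node 0 (S = 80): V_0 = 1/1.05·[0.5385·1.3680 + 0.4615·9.4829] = 4.8698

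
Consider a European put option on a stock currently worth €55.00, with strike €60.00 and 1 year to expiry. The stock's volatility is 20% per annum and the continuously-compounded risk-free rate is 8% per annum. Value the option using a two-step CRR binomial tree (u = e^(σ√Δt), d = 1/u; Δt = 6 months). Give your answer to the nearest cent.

CRR parameters: u = e^(σ√Δt) = e^(0.2·√0.5) = 1.1519, d = 1/u = 0.8681
Per-period rate: rΔt = 0.08·0.5 = 0.04, so R = e^0.04 = 1.0408
Risk-neutral probability p = (e^0.04 − 0.8681)/(1.1519 − 0.8681) = 0.1727/0.2838 = 0.6085
Terminal stock prices: S_uu = 72.98, S_ud = 55, S_dd = 41.45
Terminal payoffs (K − S): max(-12.98, 0) = 0, max(5, 0) = 5, max(18.55, 0) = 18.55
Node u (S = 63.36): V_u = e^(−0.04)·[0.6085·0.0000 + 0.3915·5.0000] = 1.8807
Node d (S = 47.75): V_d = e^(−0.04)·[0.6085·5.0000 + 0.3915·18.5499] = 9.9006
Node 0 (S = 55): V_0 = e^(−0.04)·[0.6085·1.8807 + 0.3915·9.9006] = 4.8235

€4.82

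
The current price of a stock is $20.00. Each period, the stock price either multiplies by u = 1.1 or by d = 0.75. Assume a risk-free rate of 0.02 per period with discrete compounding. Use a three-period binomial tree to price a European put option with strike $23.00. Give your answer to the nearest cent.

$3.24

Risk-neutral probability p = (1 + 0.02 − 0.75)/(1.1 − 0.75) = 0.2700/0.3500 = 0.7714
Terminal stock prices: S_uuu = 26.62, S_uud = 18.15, S_udd = 12.38, S_ddd = 8.438
Terminal payoffs (K − S): max(-3.62, 0) = 0, max(4.85, 0) = 4.85, max(10.62, 0) = 10.62, max(14.56, 0) = 14.56
Node uu (S = 24.2): V_uu = 1/1.02·[0.7714·0.0000 + 0.2286·4.8500] = 1.0868
Node ud (S = 16.5): V_ud = 1/1.02·[0.7714·4.8500 + 0.2286·10.6250] = 6.0490
Node dd (S = 11.25): V_dd = 1/1.02·[0.7714·10.6250 + 0.2286·14.5625] = 11.2990
Node u (S = 22): V_u = 1/1.02·[0.7714·1.0868 + 0.2286·6.0490] = 2.1775
Node d (S = 15): V_d = 1/1.02·[0.7714·6.0490 + 0.2286·11.2990] = 7.1069
Node 0 (S = 20): V_0 = 1/1.02·[0.7714·2.1775 + 0.2286·7.1069] = 3.2394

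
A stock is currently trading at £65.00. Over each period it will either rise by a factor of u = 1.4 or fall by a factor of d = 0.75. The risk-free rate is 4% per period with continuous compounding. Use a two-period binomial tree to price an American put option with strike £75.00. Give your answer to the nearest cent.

Risk-neutral probability p = (e^0.04 − 0.75)/(1.4 − 0.75) = 0.2908/0.6500 = 0.4474
Terminal stock prices: S_uu = 127.4, S_ud = 68.25, S_dd = 36.56
Terminal payoffs (K − S): max(-52.4, 0) = 0, max(6.75, 0) = 6.75, max(38.44, 0) = 38.44
Node u (S = 91): continuation = e^(−0.04)·[0.4474·0.0000 + 0.5526·6.7500] = 3.5838; exercise value = 0.0000 ≤ continuation, so V_u = 3.5838
Node d (S = 48.75): continuation = e^(−0.04)·[0.4474·6.7500 + 0.5526·38.4375] = 23.3092; exercise value = 26.2500 > continuation, so V_d = 26.2500 (exercise)
Node 0 (S = 65): continuation = e^(−0.04)·[0.4474·3.5838 + 0.5526·26.2500] = 15.4775; exercise value = 10.0000 ≤ continuation, so V_0 = 15.4775

£15.48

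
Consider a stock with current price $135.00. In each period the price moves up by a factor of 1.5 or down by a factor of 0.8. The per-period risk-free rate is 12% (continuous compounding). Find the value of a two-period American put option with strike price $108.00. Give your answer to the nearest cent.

Risk-neutral probability p = (e^0.12 − 0.8)/(1.5 − 0.8) = 0.3275/0.7000 = 0.4679
Terminal stock prices: S_uu = 303.8, S_ud = 162, S_dd = 86.4
Terminal payoffs (K − S): max(-195.8, 0) = 0, max(-54, 0) = 0, max(21.6, 0) = 21.6
Node u (S = 202.5): continuation = e^(−0.12)·[0.4679·0.0000 + 0.5321·0.0000] = 0.0000; exercise value = 0.0000 ≤ continuation, so V_u = 0.0000
Node d (S = 108): continuation = e^(−0.12)·[0.4679·0.0000 + 0.5321·21.6000] = 10.1946; exercise value = 0.0000 ≤ continuation, so V_d = 10.1946
Node 0 (S = 135): continuation = e^(−0.12)·[0.4679·0.0000 + 0.5321·10.1946] = 4.8116; exercise value = 0.0000 ≤ continuation, so V_0 = 4.8116

$4.81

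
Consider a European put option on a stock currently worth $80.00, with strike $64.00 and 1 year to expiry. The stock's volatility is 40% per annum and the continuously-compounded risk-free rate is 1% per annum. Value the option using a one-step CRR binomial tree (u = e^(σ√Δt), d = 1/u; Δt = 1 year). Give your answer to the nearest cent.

CRR parameters: u = e^(σ√Δt) = e^(0.4·√1) = 1.4918, d = 1/u = 0.6703
Per-period rate: rΔt = 0.01·1 = 0.01, so R = e^0.01 = 1.0101
Risk-neutral probability p = (e^0.01 − 0.6703)/(1.4918 − 0.6703) = 0.3397/0.8215 = 0.4135
Terminal stock prices: S_u = 119.3, S_d = 53.63
Terminal payoffs (K − S): max(-55.35, 0) = 0, max(10.37, 0) = 10.37
Node 0 (S = 80): V_0 = e^(−0.01)·[0.4135·0.0000 + 0.5865·10.3744] = 6.0236

$6.02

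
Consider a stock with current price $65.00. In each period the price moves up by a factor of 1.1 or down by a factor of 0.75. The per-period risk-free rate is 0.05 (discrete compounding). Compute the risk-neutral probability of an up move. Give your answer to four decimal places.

Risk-neutral probability p = (1 + 0.05 − 0.75)/(1.1 − 0.75) = 0.3000/0.3500 = 0.8571

p = 0.8571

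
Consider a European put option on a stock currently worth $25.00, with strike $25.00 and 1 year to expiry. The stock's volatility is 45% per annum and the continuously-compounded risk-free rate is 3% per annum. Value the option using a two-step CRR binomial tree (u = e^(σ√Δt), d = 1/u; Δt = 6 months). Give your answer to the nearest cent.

CRR parameters: u = e^(σ√Δt) = e^(0.45·√0.5) = 1.3746, d = 1/u = 0.7275
Per-period rate: rΔt = 0.03·0.5 = 0.015, so R = e^0.015 = 1.0151
Risk-neutral probability p = (e^0.015 − 0.7275)/(1.3746 − 0.7275) = 0.2877/0.6472 = 0.4445
Terminal stock prices: S_uu = 47.24, S_ud = 25, S_dd = 13.23
Terminal payoffs (K − S): max(-22.24, 0) = 0, max(0, 0) = 0, max(11.77, 0) = 11.77
Node u (S = 34.37): V_u = e^(−0.015)·[0.4445·0.0000 + 0.5555·0.0000] = 0.0000
Node d (S = 18.19): V_d = e^(−0.015)·[0.4445·0.0000 + 0.5555·11.7701] = 6.4413
Node 0 (S = 25): V_0 = e^(−0.015)·[0.4445·0.0000 + 0.5555·6.4413] = 3.5251

$3.53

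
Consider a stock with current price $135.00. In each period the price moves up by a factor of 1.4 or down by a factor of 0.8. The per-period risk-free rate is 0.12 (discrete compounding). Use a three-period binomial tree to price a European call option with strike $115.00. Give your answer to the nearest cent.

$56.46

Risk-neutral probability p = (1 + 0.12 − 0.8)/(1.4 − 0.8) = 0.3200/0.6000 = 0.5333
Terminal stock prices: S_uuu = 370.4, S_uud = 211.7, S_udd = 121, S_ddd = 69.12
Terminal payoffs (S − K): max(255.4, 0) = 255.4, max(96.68, 0) = 96.68, max(5.96, 0) = 5.96, max(-45.88, 0) = 0
Node uu (S = 264.6): V_uu = 1/1.12·[0.5333·255.4400 + 0.4667·96.6800] = 161.9214
Node ud (S = 151.2): V_ud = 1/1.12·[0.5333·96.6800 + 0.4667·5.9600] = 48.5214
Node dd (S = 86.4): V_dd = 1/1.12·[0.5333·5.9600 + 0.4667·0.0000] = 2.8381
Node u (S = 189): V_u = 1/1.12·[0.5333·161.9214 + 0.4667·48.5214] = 97.3227
Node d (S = 108): V_d = 1/1.12·[0.5333·48.5214 + 0.4667·2.8381] = 24.2880
Node 0 (S = 135): V_0 = 1/1.12·[0.5333·97.3227 + 0.4667·24.2880] = 56.4641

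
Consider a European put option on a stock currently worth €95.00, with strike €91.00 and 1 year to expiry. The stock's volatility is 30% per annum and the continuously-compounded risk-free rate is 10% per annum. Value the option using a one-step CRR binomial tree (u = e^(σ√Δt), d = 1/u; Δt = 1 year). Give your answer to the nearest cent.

€7.50

CRR parameters: u = e^(σ√Δt) = e^(0.3·√1) = 1.3499, d = 1/u = 0.7408
Per-period rate: rΔt = 0.1·1 = 0.1, so R = e^0.1 = 1.1052
Risk-neutral probability p = (e^0.1 − 0.7408)/(1.3499 − 0.7408) = 0.3644/0.6090 = 0.5982
Terminal stock prices: S_u = 128.2, S_d = 70.38
Terminal payoffs (K − S): max(-37.24, 0) = 0, max(20.62, 0) = 20.62
Node 0 (S = 95): V_0 = e^(−0.1)·[0.5982·0.0000 + 0.4018·20.6223] = 7.4968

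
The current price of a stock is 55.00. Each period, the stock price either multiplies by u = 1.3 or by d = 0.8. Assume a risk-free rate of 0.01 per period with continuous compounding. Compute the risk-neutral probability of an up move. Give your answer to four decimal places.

p = 0.4201

Risk-neutral probability p = (e^0.01 − 0.8)/(1.3 − 0.8) = 0.2101/0.5000 = 0.4201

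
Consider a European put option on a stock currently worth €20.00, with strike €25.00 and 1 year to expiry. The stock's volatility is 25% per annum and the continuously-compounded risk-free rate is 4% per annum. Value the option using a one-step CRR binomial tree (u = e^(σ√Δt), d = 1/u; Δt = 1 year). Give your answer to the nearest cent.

CRR parameters: u = e^(σ√Δt) = e^(0.25·√1) = 1.2840, d = 1/u = 0.7788
Per-period rate: rΔt = 0.04·1 = 0.04, so R = e^0.04 = 1.0408
Risk-neutral probability p = (e^0.04 − 0.7788)/(1.2840 − 0.7788) = 0.2620/0.5052 = 0.5186
Terminal stock prices: S_u = 25.68, S_d = 15.58
Terminal payoffs (K − S): max(-0.6805, 0) = 0, max(9.424, 0) = 9.424
Node 0 (S = 20): V_0 = e^(−0.04)·[0.5186·0.0000 + 0.4814·9.4240] = 4.3588

€4.36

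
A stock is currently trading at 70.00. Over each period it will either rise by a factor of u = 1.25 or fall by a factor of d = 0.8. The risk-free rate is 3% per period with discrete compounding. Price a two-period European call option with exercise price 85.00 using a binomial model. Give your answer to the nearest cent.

6.00

Risk-neutral probability p = (1 + 0.03 − 0.8)/(1.25 − 0.8) = 0.2300/0.4500 = 0.5111
Terminal stock prices: S_uu = 109.4, S_ud = 70, S_dd = 44.8
Terminal payoffs (S − K): max(24.38, 0) = 24.38, max(-15, 0) = 0, max(-40.2, 0) = 0
Node u (S = 87.5): V_u = 1/1.03·[0.5111·24.3750 + 0.4889·0.0000] = 12.0955
Node d (S = 56): V_d = 1/1.03·[0.5111·0.0000 + 0.4889·0.0000] = 0.0000
Node 0 (S = 70): V_0 = 1/1.03·[0.5111·12.0955 + 0.4889·0.0000] = 6.0021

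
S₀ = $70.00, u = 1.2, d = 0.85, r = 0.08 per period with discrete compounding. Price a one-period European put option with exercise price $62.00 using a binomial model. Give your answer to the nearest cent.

$0.79

Risk-neutral probability p = (1 + 0.08 − 0.85)/(1.2 − 0.85) = 0.2300/0.3500 = 0.6571
Terminal stock prices: S_u = 84, S_d = 59.5
Terminal payoffs (K − S): max(-22, 0) = 0, max(2.5, 0) = 2.5
Node 0 (S = 70): V_0 = 1/1.08·[0.6571·0.0000 + 0.3429·2.5000] = 0.7937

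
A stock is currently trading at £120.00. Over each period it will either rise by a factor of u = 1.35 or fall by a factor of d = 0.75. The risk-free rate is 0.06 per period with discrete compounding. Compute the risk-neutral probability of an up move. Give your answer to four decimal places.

Risk-neutral probability p = (1 + 0.06 − 0.75)/(1.35 − 0.75) = 0.3100/0.6000 = 0.5167

p = 0.5167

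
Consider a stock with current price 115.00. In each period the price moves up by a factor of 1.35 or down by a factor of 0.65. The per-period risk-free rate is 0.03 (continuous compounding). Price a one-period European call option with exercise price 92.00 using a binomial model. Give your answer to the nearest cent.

33.36

Risk-neutral probability p = (e^0.03 − 0.65)/(1.35 − 0.65) = 0.3805/0.7000 = 0.5435
Terminal stock prices: S_u = 155.2, S_d = 74.75
Terminal payoffs (S − K): max(63.25, 0) = 63.25, max(-17.25, 0) = 0
Node 0 (S = 115): V_0 = e^(−0.03)·[0.5435·63.2500 + 0.4565·0.0000] = 33.3608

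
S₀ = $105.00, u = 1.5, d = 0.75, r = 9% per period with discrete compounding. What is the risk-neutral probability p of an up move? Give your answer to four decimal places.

Risk-neutral probability p = (1 + 0.09 − 0.75)/(1.5 − 0.75) = 0.3400/0.7500 = 0.4533

p = 0.4533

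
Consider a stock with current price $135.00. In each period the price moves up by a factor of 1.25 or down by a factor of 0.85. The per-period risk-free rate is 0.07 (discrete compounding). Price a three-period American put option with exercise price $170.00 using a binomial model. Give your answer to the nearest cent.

$35.00

Risk-neutral probability p = (1 + 0.07 − 0.85)/(1.25 − 0.85) = 0.2200/0.4000 = 0.5500
Terminal stock prices: S_uuu = 263.7, S_uud = 179.3, S_udd = 121.9, S_ddd = 82.91
Terminal payoffs (K − S): max(-93.67, 0) = 0, max(-9.297, 0) = 0, max(48.08, 0) = 48.08, max(87.09, 0) = 87.09
Node uu (S = 210.9): continuation = 1/1.07·[0.5500·0.0000 + 0.4500·0.0000] = 0.0000; exercise value = 0.0000 ≤ continuation, so V_uu = 0.0000
Node ud (S = 143.4): continuation = 1/1.07·[0.5500·0.0000 + 0.4500·48.0781] = 20.2198; exercise value = 26.5625 > continuation, so V_ud = 26.5625 (exercise)
Node dd (S = 97.54): continuation = 1/1.07·[0.5500·48.0781 + 0.4500·87.0931] = 61.3410; exercise value = 72.4625 > continuation, so V_dd = 72.4625 (exercise)
Node u (S = 168.8): continuation = 1/1.07·[0.5500·0.0000 + 0.4500·26.5625] = 11.1711; exercise value = 1.2500 ≤ continuation, so V_u = 11.1711
Node d (S = 114.8): continuation = 1/1.07·[0.5500·26.5625 + 0.4500·72.4625] = 44.1285; exercise value = 55.2500 > continuation, so V_d = 55.2500 (exercise)
Node 0 (S = 135): continuation = 1/1.07·[0.5500·11.1711 + 0.4500·55.2500] = 28.9782; exercise value = 35.0000 > continuation, so V_0 = 35.0000 (exercise)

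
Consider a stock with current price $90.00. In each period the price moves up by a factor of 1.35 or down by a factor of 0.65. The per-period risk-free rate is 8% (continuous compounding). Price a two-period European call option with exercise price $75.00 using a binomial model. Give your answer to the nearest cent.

Risk-neutral probability p = (e^0.08 − 0.65)/(1.35 − 0.65) = 0.4333/0.7000 = 0.6190
Terminal stock prices: S_uu = 164, S_ud = 78.98, S_dd = 38.03
Terminal payoffs (S − K): max(89.03, 0) = 89.03, max(3.975, 0) = 3.975, max(-36.97, 0) = 0
Node u (S = 121.5): V_u = e^(−0.08)·[0.6190·89.0250 + 0.3810·3.9750] = 52.2663
Node d (S = 58.5): V_d = e^(−0.08)·[0.6190·3.9750 + 0.3810·0.0000] = 2.2713
Node 0 (S = 90): V_0 = e^(−0.08)·[0.6190·52.2663 + 0.3810·2.2713] = 30.6634

$30.66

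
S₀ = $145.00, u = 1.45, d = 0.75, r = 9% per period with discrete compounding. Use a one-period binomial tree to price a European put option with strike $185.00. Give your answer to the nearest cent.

Risk-neutral probability p = (1 + 0.09 − 0.75)/(1.45 − 0.75) = 0.3400/0.7000 = 0.4857
Terminal stock prices: S_u = 210.2, S_d = 108.8
Terminal payoffs (K − S): max(-25.25, 0) = 0, max(76.25, 0) = 76.25
Node 0 (S = 145): V_0 = 1/1.09·[0.4857·0.0000 + 0.5143·76.2500] = 35.9764

$35.98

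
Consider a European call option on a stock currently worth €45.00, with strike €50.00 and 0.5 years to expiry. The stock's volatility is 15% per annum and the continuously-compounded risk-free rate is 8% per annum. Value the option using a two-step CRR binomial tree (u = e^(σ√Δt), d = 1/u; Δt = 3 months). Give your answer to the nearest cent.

CRR parameters: u = e^(σ√Δt) = e^(0.15·√0.25) = 1.0779, d = 1/u = 0.9277
Per-period rate: rΔt = 0.08·0.25 = 0.02, so R = e^0.02 = 1.0202
Risk-neutral probability p = (e^0.02 − 0.9277)/(1.0779 − 0.9277) = 0.0925/0.1501 = 0.6158
Terminal stock prices: S_uu = 52.28, S_ud = 45, S_dd = 38.73
Terminal payoffs (S − K): max(2.283, 0) = 2.283, max(-5, 0) = 0, max(-11.27, 0) = 0
Node u (S = 48.5): V_u = e^(−0.02)·[0.6158·2.2825 + 0.3842·0.0000] = 1.3778
Node d (S = 41.75): V_d = e^(−0.02)·[0.6158·0.0000 + 0.3842·0.0000] = 0.0000
Node 0 (S = 45): V_0 = e^(−0.02)·[0.6158·1.3778 + 0.3842·0.0000] = 0.8316

€0.83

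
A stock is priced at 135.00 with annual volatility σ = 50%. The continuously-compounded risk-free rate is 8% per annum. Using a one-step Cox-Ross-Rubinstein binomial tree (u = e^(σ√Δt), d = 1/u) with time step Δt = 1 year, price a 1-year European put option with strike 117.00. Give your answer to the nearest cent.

17.59

CRR parameters: u = e^(σ√Δt) = e^(0.5·√1) = 1.6487, d = 1/u = 0.6065
Per-period rate: rΔt = 0.08·1 = 0.08, so R = e^0.08 = 1.0833
Risk-neutral probability p = (e^0.08 − 0.6065)/(1.6487 − 0.6065) = 0.4768/1.0422 = 0.4575
Terminal stock prices: S_u = 222.6, S_d = 81.88
Terminal payoffs (K − S): max(-105.6, 0) = 0, max(35.12, 0) = 35.12
Node 0 (S = 135): V_0 = e^(−0.08)·[0.4575·0.0000 + 0.5425·35.1184] = 17.5884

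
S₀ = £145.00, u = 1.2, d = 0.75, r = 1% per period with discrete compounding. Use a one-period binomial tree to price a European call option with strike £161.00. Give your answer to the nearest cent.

Risk-neutral probability p = (1 + 0.01 − 0.75)/(1.2 − 0.75) = 0.2600/0.4500 = 0.5778
Terminal stock prices: S_u = 174, S_d = 108.8
Terminal payoffs (S − K): max(13, 0) = 13, max(-52.25, 0) = 0
Node 0 (S = 145): V_0 = 1/1.01·[0.5778·13.0000 + 0.4222·0.0000] = 7.4367

£7.44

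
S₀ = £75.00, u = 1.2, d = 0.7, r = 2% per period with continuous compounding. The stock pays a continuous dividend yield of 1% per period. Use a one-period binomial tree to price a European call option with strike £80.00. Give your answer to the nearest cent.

Per-period risk-free factor R = e^0.02 = 1.0202; dividend-adjusted growth = e^(0.02−0.01) = 1.0101.
Risk-neutral probability p = (1.0101 − 0.7)/(1.2 − 0.7) = 0.3101/0.5000 = 0.6201
Terminal stock prices: S_u = 90, S_d = 52.5
Terminal payoffs (S − K): max(10, 0) = 10, max(-27.5, 0) = 0
Node 0 (S = 75): V_0 = e^(−0.02)·[0.6201·10.0000 + 0.3799·0.0000] = 6.0782

£6.08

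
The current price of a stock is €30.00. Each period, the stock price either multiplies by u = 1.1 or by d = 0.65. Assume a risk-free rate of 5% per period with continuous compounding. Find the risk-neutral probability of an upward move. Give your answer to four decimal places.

p = 0.8917

Risk-neutral probability p = (e^0.05 − 0.65)/(1.1 − 0.65) = 0.4013/0.4500 = 0.8917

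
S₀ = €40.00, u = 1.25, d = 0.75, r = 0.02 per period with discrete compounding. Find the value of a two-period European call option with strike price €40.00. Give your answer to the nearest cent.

€6.31

Risk-neutral probability p = (1 + 0.02 − 0.75)/(1.25 − 0.75) = 0.2700/0.5000 = 0.5400
Terminal stock prices: S_uu = 62.5, S_ud = 37.5, S_dd = 22.5
Terminal payoffs (S − K): max(22.5, 0) = 22.5, max(-2.5, 0) = 0, max(-17.5, 0) = 0
Node u (S = 50): V_u = 1/1.02·[0.5400·22.5000 + 0.4600·0.0000] = 11.9118
Node d (S = 30): V_d = 1/1.02·[0.5400·0.0000 + 0.4600·0.0000] = 0.0000
Node 0 (S = 40): V_0 = 1/1.02·[0.5400·11.9118 + 0.4600·0.0000] = 6.3062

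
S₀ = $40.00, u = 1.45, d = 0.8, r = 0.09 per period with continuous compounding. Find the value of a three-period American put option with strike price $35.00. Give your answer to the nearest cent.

Risk-neutral probability p = (e^0.09 − 0.8)/(1.45 − 0.8) = 0.2942/0.6500 = 0.4526
Terminal stock prices: S_uuu = 121.9, S_uud = 67.28, S_udd = 37.12, S_ddd = 20.48
Terminal payoffs (K − S): max(-86.94, 0) = 0, max(-32.28, 0) = 0, max(-2.12, 0) = 0, max(14.52, 0) = 14.52
Node uu (S = 84.1): continuation = e^(−0.09)·[0.4526·0.0000 + 0.5474·0.0000] = 0.0000; exercise value = 0.0000 ≤ continuation, so V_uu = 0.0000
Node ud (S = 46.4): continuation = e^(−0.09)·[0.4526·0.0000 + 0.5474·0.0000] = 0.0000; exercise value = 0.0000 ≤ continuation, so V_ud = 0.0000
Node dd (S = 25.6): continuation = e^(−0.09)·[0.4526·0.0000 + 0.5474·14.5200] = 7.2645; exercise value = 9.4000 > continuation, so V_dd = 9.4000 (exercise)
Node u (S = 58): continuation = e^(−0.09)·[0.4526·0.0000 + 0.5474·0.0000] = 0.0000; exercise value = 0.0000 ≤ continuation, so V_u = 0.0000
Node d (S = 32): continuation = e^(−0.09)·[0.4526·0.0000 + 0.5474·9.4000] = 4.7029; exercise value = 3.0000 ≤ continuation, so V_d = 4.7029
Node 0 (S = 40): continuation = e^(−0.09)·[0.4526·0.0000 + 0.5474·4.7029] = 2.3529; exercise value = 0.0000 ≤ continuation, so V_0 = 2.3529

$2.35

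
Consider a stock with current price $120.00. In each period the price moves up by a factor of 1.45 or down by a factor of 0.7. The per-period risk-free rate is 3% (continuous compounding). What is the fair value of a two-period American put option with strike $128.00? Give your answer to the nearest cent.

$25.33

Risk-neutral probability p = (e^0.03 − 0.7)/(1.45 − 0.7) = 0.3305/0.7500 = 0.4406
Terminal stock prices: S_uu = 252.3, S_ud = 121.8, S_dd = 58.8
Terminal payoffs (K − S): max(-124.3, 0) = 0, max(6.2, 0) = 6.2, max(69.2, 0) = 69.2
Node u (S = 174): continuation = e^(−0.03)·[0.4406·0.0000 + 0.5594·6.2000] = 3.3657; exercise value = 0.0000 ≤ continuation, so V_u = 3.3657
Node d (S = 84): continuation = e^(−0.03)·[0.4406·6.2000 + 0.5594·69.2000] = 40.2170; exercise value = 44.0000 > continuation, so V_d = 44.0000 (exercise)
Node 0 (S = 120): continuation = e^(−0.03)·[0.4406·3.3657 + 0.5594·44.0000] = 25.3250; exercise value = 8.0000 ≤ continuation, so V_0 = 25.3250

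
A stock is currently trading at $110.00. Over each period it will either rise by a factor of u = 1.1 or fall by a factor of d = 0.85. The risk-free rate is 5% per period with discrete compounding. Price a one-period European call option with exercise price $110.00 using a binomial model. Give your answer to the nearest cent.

$8.38

Risk-neutral probability p = (1 + 0.05 − 0.85)/(1.1 − 0.85) = 0.2000/0.2500 = 0.8000
Terminal stock prices: S_u = 121, S_d = 93.5
Terminal payoffs (S − K): max(11, 0) = 11, max(-16.5, 0) = 0
Node 0 (S = 110): V_0 = 1/1.05·[0.8000·11.0000 + 0.2000·0.0000] = 8.3810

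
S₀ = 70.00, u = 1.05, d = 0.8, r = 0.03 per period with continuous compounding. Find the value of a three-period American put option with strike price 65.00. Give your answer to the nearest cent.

Risk-neutral probability p = (e^0.03 − 0.8)/(1.05 − 0.8) = 0.2305/0.2500 = 0.9218
Terminal stock prices: S_uuu = 81.03, S_uud = 61.74, S_udd = 47.04, S_ddd = 35.84
Terminal payoffs (K − S): max(-16.03, 0) = 0, max(3.26, 0) = 3.26, max(17.96, 0) = 17.96, max(29.16, 0) = 29.16
Node uu (S = 77.17): continuation = e^(−0.03)·[0.9218·0.0000 + 0.0782·3.2600] = 0.2473; exercise value = 0.0000 ≤ continuation, so V_uu = 0.2473
Node ud (S = 58.8): continuation = e^(−0.03)·[0.9218·3.2600 + 0.0782·17.9600] = 4.2790; exercise value = 6.2000 > continuation, so V_ud = 6.2000 (exercise)
Node dd (S = 44.8): continuation = e^(−0.03)·[0.9218·17.9600 + 0.0782·29.1600] = 18.2790; exercise value = 20.2000 > continuation, so V_dd = 20.2000 (exercise)
Node u (S = 73.5): continuation = e^(−0.03)·[0.9218·0.2473 + 0.0782·6.2000] = 0.6917; exercise value = 0.0000 ≤ continuation, so V_u = 0.6917
Node d (S = 56): continuation = e^(−0.03)·[0.9218·6.2000 + 0.0782·20.2000] = 7.0790; exercise value = 9.0000 > continuation, so V_d = 9.0000 (exercise)
Node 0 (S = 70): continuation = e^(−0.03)·[0.9218·0.6917 + 0.0782·9.0000] = 1.3016; exercise value = 0.0000 ≤ continuation, so V_0 = 1.3016

1.30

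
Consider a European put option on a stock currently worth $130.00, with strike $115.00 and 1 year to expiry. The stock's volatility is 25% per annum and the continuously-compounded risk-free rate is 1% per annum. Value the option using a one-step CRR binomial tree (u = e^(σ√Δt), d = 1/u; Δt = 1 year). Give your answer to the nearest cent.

$7.39

CRR parameters: u = e^(σ√Δt) = e^(0.25·√1) = 1.2840, d = 1/u = 0.7788
Per-period rate: rΔt = 0.01·1 = 0.01, so R = e^0.01 = 1.0101
Risk-neutral probability p = (e^0.01 − 0.7788)/(1.2840 − 0.7788) = 0.2312/0.5052 = 0.4577
Terminal stock prices: S_u = 166.9, S_d = 101.2
Terminal payoffs (K − S): max(-51.92, 0) = 0, max(13.76, 0) = 13.76
Node 0 (S = 130): V_0 = e^(−0.01)·[0.4577·0.0000 + 0.5423·13.7559] = 7.3854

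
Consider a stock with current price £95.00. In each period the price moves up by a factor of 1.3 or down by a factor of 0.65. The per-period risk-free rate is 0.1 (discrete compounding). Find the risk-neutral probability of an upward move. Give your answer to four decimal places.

p = 0.6923

Risk-neutral probability p = (1 + 0.1 − 0.65)/(1.3 − 0.65) = 0.4500/0.6500 = 0.6923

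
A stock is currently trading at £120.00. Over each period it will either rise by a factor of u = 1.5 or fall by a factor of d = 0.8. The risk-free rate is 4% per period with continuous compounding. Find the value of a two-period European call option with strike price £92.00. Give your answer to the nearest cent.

Risk-neutral probability p = (e^0.04 − 0.8)/(1.5 − 0.8) = 0.2408/0.7000 = 0.3440
Terminal stock prices: S_uu = 270, S_ud = 144, S_dd = 76.8
Terminal payoffs (S − K): max(178, 0) = 178, max(52, 0) = 52, max(-15.2, 0) = 0
Node u (S = 180): V_u = e^(−0.04)·[0.3440·178.0000 + 0.6560·52.0000] = 91.6074
Node d (S = 96): V_d = e^(−0.04)·[0.3440·52.0000 + 0.6560·0.0000] = 17.1874
Node 0 (S = 120): V_0 = e^(−0.04)·[0.3440·91.6074 + 0.6560·17.1874] = 41.1112

£41.11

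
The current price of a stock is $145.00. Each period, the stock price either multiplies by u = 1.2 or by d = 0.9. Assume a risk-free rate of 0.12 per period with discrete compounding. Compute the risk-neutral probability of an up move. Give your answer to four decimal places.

p = 0.7333

Risk-neutral probability p = (1 + 0.12 − 0.9)/(1.2 − 0.9) = 0.2200/0.3000 = 0.7333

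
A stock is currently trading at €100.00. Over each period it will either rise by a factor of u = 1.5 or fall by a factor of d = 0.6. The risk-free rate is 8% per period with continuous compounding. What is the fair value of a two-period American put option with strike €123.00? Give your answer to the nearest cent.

Risk-neutral probability p = (e^0.08 − 0.6)/(1.5 − 0.6) = 0.4833/0.9000 = 0.5370
Terminal stock prices: S_uu = 225, S_ud = 90, S_dd = 36
Terminal payoffs (K − S): max(-102, 0) = 0, max(33, 0) = 33, max(87, 0) = 87
Node u (S = 150): continuation = e^(−0.08)·[0.5370·0.0000 + 0.4630·33.0000] = 14.1047; exercise value = 0.0000 ≤ continuation, so V_u = 14.1047
Node d (S = 60): continuation = e^(−0.08)·[0.5370·33.0000 + 0.4630·87.0000] = 53.5433; exercise value = 63.0000 > continuation, so V_d = 63.0000 (exercise)
Node 0 (S = 100): continuation = e^(−0.08)·[0.5370·14.1047 + 0.4630·63.0000] = 33.9189; exercise value = 23.0000 ≤ continuation, so V_0 = 33.9189

€33.92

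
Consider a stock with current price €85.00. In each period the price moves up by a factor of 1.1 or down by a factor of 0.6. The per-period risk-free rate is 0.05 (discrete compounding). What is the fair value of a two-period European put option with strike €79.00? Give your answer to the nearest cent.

€4.18

Risk-neutral probability p = (1 + 0.05 − 0.6)/(1.1 − 0.6) = 0.4500/0.5000 = 0.9000
Terminal stock prices: S_uu = 102.9, S_ud = 56.1, S_dd = 30.6
Terminal payoffs (K − S): max(-23.85, 0) = 0, max(22.9, 0) = 22.9, max(48.4, 0) = 48.4
Node u (S = 93.5): V_u = 1/1.05·[0.9000·0.0000 + 0.1000·22.9000] = 2.1810
Node d (S = 51): V_d = 1/1.05·[0.9000·22.9000 + 0.1000·48.4000] = 24.2381
Node 0 (S = 85): V_0 = 1/1.05·[0.9000·2.1810 + 0.1000·24.2381] = 4.1778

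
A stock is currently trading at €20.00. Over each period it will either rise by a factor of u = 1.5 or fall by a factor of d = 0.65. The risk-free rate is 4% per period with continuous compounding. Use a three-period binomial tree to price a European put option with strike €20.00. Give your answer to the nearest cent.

€4.64

Risk-neutral probability p = (e^0.04 − 0.65)/(1.5 − 0.65) = 0.3908/0.8500 = 0.4598
Terminal stock prices: S_uuu = 67.5, S_uud = 29.25, S_udd = 12.68, S_ddd = 5.492
Terminal payoffs (K − S): max(-47.5, 0) = 0, max(-9.25, 0) = 0, max(7.325, 0) = 7.325, max(14.51, 0) = 14.51
Node uu (S = 45): V_uu = e^(−0.04)·[0.4598·0.0000 + 0.5402·0.0000] = 0.0000
Node ud (S = 19.5): V_ud = e^(−0.04)·[0.4598·0.0000 + 0.5402·7.3250] = 3.8020
Node dd (S = 8.45): V_dd = e^(−0.04)·[0.4598·7.3250 + 0.5402·14.5075] = 10.7658
Node u (S = 30): V_u = e^(−0.04)·[0.4598·0.0000 + 0.5402·3.8020] = 1.9734
Node d (S = 13): V_d = e^(−0.04)·[0.4598·3.8020 + 0.5402·10.7658] = 7.2674
Node 0 (S = 20): V_0 = e^(−0.04)·[0.4598·1.9734 + 0.5402·7.2674] = 4.6438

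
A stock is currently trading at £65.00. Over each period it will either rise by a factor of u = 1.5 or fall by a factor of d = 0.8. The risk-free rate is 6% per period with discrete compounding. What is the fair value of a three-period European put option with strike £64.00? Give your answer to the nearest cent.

£7.00

Risk-neutral probability p = (1 + 0.06 − 0.8)/(1.5 − 0.8) = 0.2600/0.7000 = 0.3714
Terminal stock prices: S_uuu = 219.4, S_uud = 117, S_udd = 62.4, S_ddd = 33.28
Terminal payoffs (K − S): max(-155.4, 0) = 0, max(-53, 0) = 0, max(1.6, 0) = 1.6, max(30.72, 0) = 30.72
Node uu (S = 146.2): V_uu = 1/1.06·[0.3714·0.0000 + 0.6286·0.0000] = 0.0000
Node ud (S = 78): V_ud = 1/1.06·[0.3714·0.0000 + 0.6286·1.6000] = 0.9488
Node dd (S = 41.6): V_dd = 1/1.06·[0.3714·1.6000 + 0.6286·30.7200] = 18.7774
Node u (S = 97.5): V_u = 1/1.06·[0.3714·0.0000 + 0.6286·0.9488] = 0.5626
Node d (S = 52): V_d = 1/1.06·[0.3714·0.9488 + 0.6286·18.7774] = 11.4673
Node 0 (S = 65): V_0 = 1/1.06·[0.3714·0.5626 + 0.6286·11.4673] = 6.9972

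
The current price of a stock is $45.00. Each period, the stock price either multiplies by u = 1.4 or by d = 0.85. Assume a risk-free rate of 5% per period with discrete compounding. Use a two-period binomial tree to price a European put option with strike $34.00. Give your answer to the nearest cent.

Risk-neutral probability p = (1 + 0.05 − 0.85)/(1.4 − 0.85) = 0.2000/0.5500 = 0.3636
Terminal stock prices: S_uu = 88.2, S_ud = 53.55, S_dd = 32.51
Terminal payoffs (K − S): max(-54.2, 0) = 0, max(-19.55, 0) = 0, max(1.488, 0) = 1.488
Node u (S = 63): V_u = 1/1.05·[0.3636·0.0000 + 0.6364·0.0000] = 0.0000
Node d (S = 38.25): V_d = 1/1.05·[0.3636·0.0000 + 0.6364·1.4875] = 0.9015
Node 0 (S = 45): V_0 = 1/1.05·[0.3636·0.0000 + 0.6364·0.9015] = 0.5464

$0.55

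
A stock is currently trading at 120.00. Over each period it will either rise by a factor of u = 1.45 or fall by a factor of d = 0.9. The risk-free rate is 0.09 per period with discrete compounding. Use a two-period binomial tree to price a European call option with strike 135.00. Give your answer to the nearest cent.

Risk-neutral probability p = (1 + 0.09 − 0.9)/(1.45 − 0.9) = 0.1900/0.5500 = 0.3455
Terminal stock prices: S_uu = 252.3, S_ud = 156.6, S_dd = 97.2
Terminal payoffs (S − K): max(117.3, 0) = 117.3, max(21.6, 0) = 21.6, max(-37.8, 0) = 0
Node u (S = 174): V_u = 1/1.09·[0.3455·117.3000 + 0.6545·21.6000] = 50.1468
Node d (S = 108): V_d = 1/1.09·[0.3455·21.6000 + 0.6545·0.0000] = 6.8457
Node 0 (S = 120): V_0 = 1/1.09·[0.3455·50.1468 + 0.6545·6.8457] = 20.0039

20.00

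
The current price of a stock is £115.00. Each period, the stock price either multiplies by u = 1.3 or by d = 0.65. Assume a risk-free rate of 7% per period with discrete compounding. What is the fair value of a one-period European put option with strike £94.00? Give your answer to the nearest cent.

Risk-neutral probability p = (1 + 0.07 − 0.65)/(1.3 − 0.65) = 0.4200/0.6500 = 0.6462
Terminal stock prices: S_u = 149.5, S_d = 74.75
Terminal payoffs (K − S): max(-55.5, 0) = 0, max(19.25, 0) = 19.25
Node 0 (S = 115): V_0 = 1/1.07·[0.6462·0.0000 + 0.3538·19.2500] = 6.3659

£6.37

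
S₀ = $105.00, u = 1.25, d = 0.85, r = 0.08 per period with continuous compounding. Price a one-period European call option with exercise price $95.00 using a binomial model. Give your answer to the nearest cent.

$19.52

Risk-neutral probability p = (e^0.08 − 0.85)/(1.25 − 0.85) = 0.2333/0.4000 = 0.5832
Terminal stock prices: S_u = 131.2, S_d = 89.25
Terminal payoffs (S − K): max(36.25, 0) = 36.25, max(-5.75, 0) = 0
Node 0 (S = 105): V_0 = e^(−0.08)·[0.5832·36.2500 + 0.4168·0.0000] = 19.5162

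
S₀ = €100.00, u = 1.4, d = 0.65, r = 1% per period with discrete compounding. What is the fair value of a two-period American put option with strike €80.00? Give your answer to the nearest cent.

€10.01

Risk-neutral probability p = (1 + 0.01 − 0.65)/(1.4 − 0.65) = 0.3600/0.7500 = 0.4800
Terminal stock prices: S_uu = 196, S_ud = 91, S_dd = 42.25
Terminal payoffs (K − S): max(-116, 0) = 0, max(-11, 0) = 0, max(37.75, 0) = 37.75
Node u (S = 140): continuation = 1/1.01·[0.4800·0.0000 + 0.5200·0.0000] = 0.0000; exercise value = 0.0000 ≤ continuation, so V_u = 0.0000
Node d (S = 65): continuation = 1/1.01·[0.4800·0.0000 + 0.5200·37.7500] = 19.4356; exercise value = 15.0000 ≤ continuation, so V_d = 19.4356
Node 0 (S = 100): continuation = 1/1.01·[0.4800·0.0000 + 0.5200·19.4356] = 10.0065; exercise value = 0.0000 ≤ continuation, so V_0 = 10.0065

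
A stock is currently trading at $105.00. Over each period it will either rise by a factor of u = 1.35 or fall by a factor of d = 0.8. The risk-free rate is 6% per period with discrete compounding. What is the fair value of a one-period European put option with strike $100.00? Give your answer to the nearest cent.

Risk-neutral probability p = (1 + 0.06 − 0.8)/(1.35 − 0.8) = 0.2600/0.5500 = 0.4727
Terminal stock prices: S_u = 141.8, S_d = 84
Terminal payoffs (K − S): max(-41.75, 0) = 0, max(16, 0) = 16
Node 0 (S = 105): V_0 = 1/1.06·[0.4727·0.0000 + 0.5273·16.0000] = 7.9588

$7.96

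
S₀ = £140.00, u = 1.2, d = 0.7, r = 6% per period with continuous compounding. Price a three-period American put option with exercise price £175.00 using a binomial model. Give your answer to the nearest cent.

£35.00

Risk-neutral probability p = (e^0.06 − 0.7)/(1.2 − 0.7) = 0.3618/0.5000 = 0.7237
Terminal stock prices: S_uuu = 241.9, S_uud = 141.1, S_udd = 82.32, S_ddd = 48.02
Terminal payoffs (K − S): max(-66.92, 0) = 0, max(33.88, 0) = 33.88, max(92.68, 0) = 92.68, max(127, 0) = 127
Node uu (S = 201.6): continuation = e^(−0.06)·[0.7237·0.0000 + 0.2763·33.8800] = 8.8168; exercise value = 0.0000 ≤ continuation, so V_uu = 8.8168
Node ud (S = 117.6): continuation = e^(−0.06)·[0.7237·33.8800 + 0.2763·92.6800] = 47.2088; exercise value = 57.4000 > continuation, so V_ud = 57.4000 (exercise)
Node dd (S = 68.6): continuation = e^(−0.06)·[0.7237·92.6800 + 0.2763·126.9800] = 96.2088; exercise value = 106.4000 > continuation, so V_dd = 106.4000 (exercise)
Node u (S = 168): continuation = e^(−0.06)·[0.7237·8.8168 + 0.2763·57.4000] = 20.9464; exercise value = 7.0000 ≤ continuation, so V_u = 20.9464
Node d (S = 98): continuation = e^(−0.06)·[0.7237·57.4000 + 0.2763·106.4000] = 66.8088; exercise value = 77.0000 > continuation, so V_d = 77.0000 (exercise)
Node 0 (S = 140): continuation = e^(−0.06)·[0.7237·20.9464 + 0.2763·77.0000] = 34.3137; exercise value = 35.0000 > continuation, so V_0 = 35.0000 (exercise)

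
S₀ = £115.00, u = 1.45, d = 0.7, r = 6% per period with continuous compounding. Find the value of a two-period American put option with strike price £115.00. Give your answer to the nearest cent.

£16.82

Risk-neutral probability p = (e^0.06 − 0.7)/(1.45 − 0.7) = 0.3618/0.7500 = 0.4824
Terminal stock prices: S_uu = 241.8, S_ud = 116.7, S_dd = 56.35
Terminal payoffs (K − S): max(-126.8, 0) = 0, max(-1.725, 0) = 0, max(58.65, 0) = 58.65
Node u (S = 166.8): continuation = e^(−0.06)·[0.4824·0.0000 + 0.5176·0.0000] = 0.0000; exercise value = 0.0000 ≤ continuation, so V_u = 0.0000
Node d (S = 80.5): continuation = e^(−0.06)·[0.4824·0.0000 + 0.5176·58.6500] = 28.5867; exercise value = 34.5000 > continuation, so V_d = 34.5000 (exercise)
Node 0 (S = 115): continuation = e^(−0.06)·[0.4824·0.0000 + 0.5176·34.5000] = 16.8157; exercise value = 0.0000 ≤ continuation, so V_0 = 16.8157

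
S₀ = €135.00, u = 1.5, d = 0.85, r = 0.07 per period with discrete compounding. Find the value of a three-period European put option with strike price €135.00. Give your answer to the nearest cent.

Risk-neutral probability p = (1 + 0.07 − 0.85)/(1.5 − 0.85) = 0.2200/0.6500 = 0.3385
Terminal stock prices: S_uuu = 455.6, S_uud = 258.2, S_udd = 146.3, S_ddd = 82.91
Terminal payoffs (K − S): max(-320.6, 0) = 0, max(-123.2, 0) = 0, max(-11.31, 0) = 0, max(52.09, 0) = 52.09
Node uu (S = 303.8): V_uu = 1/1.07·[0.3385·0.0000 + 0.6615·0.0000] = 0.0000
Node ud (S = 172.1): V_ud = 1/1.07·[0.3385·0.0000 + 0.6615·0.0000] = 0.0000
Node dd (S = 97.54): V_dd = 1/1.07·[0.3385·0.0000 + 0.6615·52.0931] = 32.2071
Node u (S = 202.5): V_u = 1/1.07·[0.3385·0.0000 + 0.6615·0.0000] = 0.0000
Node d (S = 114.8): V_d = 1/1.07·[0.3385·0.0000 + 0.6615·32.2071] = 19.9124
Node 0 (S = 135): V_0 = 1/1.07·[0.3385·0.0000 + 0.6615·19.9124] = 12.3110

€12.31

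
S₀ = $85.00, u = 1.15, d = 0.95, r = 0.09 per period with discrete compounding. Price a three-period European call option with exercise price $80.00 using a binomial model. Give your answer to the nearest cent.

$23.37

Risk-neutral probability p = (1 + 0.09 − 0.95)/(1.15 − 0.95) = 0.1400/0.2000 = 0.7000
Terminal stock prices: S_uuu = 129.3, S_uud = 106.8, S_udd = 88.22, S_ddd = 72.88
Terminal payoffs (S − K): max(49.27, 0) = 49.27, max(26.79, 0) = 26.79, max(8.219, 0) = 8.219, max(-7.123, 0) = 0
Node uu (S = 112.4): V_uu = 1/1.09·[0.7000·49.2744 + 0.3000·26.7919] = 39.0180
Node ud (S = 92.86): V_ud = 1/1.09·[0.7000·26.7919 + 0.3000·8.2194] = 19.4680
Node dd (S = 76.71): V_dd = 1/1.09·[0.7000·8.2194 + 0.3000·0.0000] = 5.2785
Node u (S = 97.75): V_u = 1/1.09·[0.7000·39.0180 + 0.3000·19.4680] = 30.4156
Node d (S = 80.75): V_d = 1/1.09·[0.7000·19.4680 + 0.3000·5.2785] = 13.9552
Node 0 (S = 85): V_0 = 1/1.09·[0.7000·30.4156 + 0.3000·13.9552] = 23.3738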